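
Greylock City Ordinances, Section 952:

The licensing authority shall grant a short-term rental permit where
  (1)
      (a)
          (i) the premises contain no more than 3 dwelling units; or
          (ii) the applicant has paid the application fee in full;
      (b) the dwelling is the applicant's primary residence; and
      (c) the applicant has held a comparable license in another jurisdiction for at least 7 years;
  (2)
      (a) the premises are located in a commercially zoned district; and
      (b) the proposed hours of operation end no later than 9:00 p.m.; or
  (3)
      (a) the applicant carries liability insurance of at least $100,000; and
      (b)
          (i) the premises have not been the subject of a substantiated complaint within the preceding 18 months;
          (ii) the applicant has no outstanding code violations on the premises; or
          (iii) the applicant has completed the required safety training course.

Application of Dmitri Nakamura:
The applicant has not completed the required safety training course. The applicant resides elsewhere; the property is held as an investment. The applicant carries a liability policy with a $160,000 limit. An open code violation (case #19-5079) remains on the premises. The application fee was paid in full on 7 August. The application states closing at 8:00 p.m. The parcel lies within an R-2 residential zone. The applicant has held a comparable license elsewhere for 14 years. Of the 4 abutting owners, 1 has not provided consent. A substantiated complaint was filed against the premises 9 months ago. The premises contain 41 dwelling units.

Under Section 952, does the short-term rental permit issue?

(i) ≤ 3 units — not met.
(ii) fee paid — met.
(a) = F OR T = true.
(b) primary residence — fails.
(c) prior license ≥ 7 yr — satisfied.
So (1) is not satisfied (T AND F AND T).
(a) commercially zoned — not met.
(b) closes by 9 p.m. — satisfied.
(2): F AND T → false.
(a) insurance ≥ $100,000 — met.
(i) no complaint in 18 mo. — not satisfied.
(ii) no code violations — not met.
(iii) safety training — not satisfied.
So (b) is not satisfied (F OR F OR F).
(3) = T AND F = false.
Overall = F OR F OR F = false.

No — denied.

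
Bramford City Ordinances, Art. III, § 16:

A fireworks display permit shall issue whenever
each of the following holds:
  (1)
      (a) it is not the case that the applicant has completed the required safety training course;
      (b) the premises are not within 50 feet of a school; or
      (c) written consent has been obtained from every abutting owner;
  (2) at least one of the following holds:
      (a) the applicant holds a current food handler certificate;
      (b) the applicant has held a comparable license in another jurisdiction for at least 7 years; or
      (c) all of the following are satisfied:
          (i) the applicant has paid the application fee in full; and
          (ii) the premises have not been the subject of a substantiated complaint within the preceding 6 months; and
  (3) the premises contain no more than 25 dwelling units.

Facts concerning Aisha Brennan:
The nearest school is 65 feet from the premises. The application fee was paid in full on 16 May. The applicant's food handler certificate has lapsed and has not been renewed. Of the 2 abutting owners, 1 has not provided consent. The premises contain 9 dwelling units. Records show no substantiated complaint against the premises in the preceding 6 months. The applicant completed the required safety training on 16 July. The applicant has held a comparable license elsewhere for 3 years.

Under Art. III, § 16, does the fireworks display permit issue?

Yes — granted.

(a) not (safety training) — fails.
(b) ≥50 ft from school — holds.
(c) all abutters consent — fails.
(1): F OR T OR F → true.
(a) food handler cert. — not met.
(b) prior license ≥ 7 yr — not met.
(i) fee paid — met.
(ii) no complaint in 6 mo. — met.
So (c) is satisfied (T AND T).
(2) = F OR F OR T = true.
(3) ≤ 25 units — holds.
Overall: T AND T AND T → true.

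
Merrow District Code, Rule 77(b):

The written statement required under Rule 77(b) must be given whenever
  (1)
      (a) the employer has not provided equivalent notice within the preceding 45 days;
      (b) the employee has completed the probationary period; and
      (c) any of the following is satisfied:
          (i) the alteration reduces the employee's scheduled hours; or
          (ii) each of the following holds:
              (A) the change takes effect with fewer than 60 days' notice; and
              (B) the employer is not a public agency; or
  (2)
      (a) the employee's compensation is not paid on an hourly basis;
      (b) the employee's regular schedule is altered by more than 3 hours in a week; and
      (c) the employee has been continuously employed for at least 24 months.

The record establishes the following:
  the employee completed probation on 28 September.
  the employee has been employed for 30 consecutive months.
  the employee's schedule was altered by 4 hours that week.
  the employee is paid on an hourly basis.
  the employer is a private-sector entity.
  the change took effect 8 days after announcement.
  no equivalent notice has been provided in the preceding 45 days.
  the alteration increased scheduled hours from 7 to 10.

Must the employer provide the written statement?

(a) no recent notice — holds.
(b) past probation — met.
(i) hours reduced — not met.
(A) < 60 days' notice — satisfied.
(B) not (public agency) — met.
So (ii) is satisfied (T AND T).
(c) = F OR T = true.
So (1) is satisfied (T AND T AND T).
(a) not (hourly-paid) — not met.
(b) schedule shift > 3h — satisfied.
(c) tenure ≥ 24 mo. — satisfied.
(2): F AND T AND T → false.
Overall = T OR F = true.

Yes — required.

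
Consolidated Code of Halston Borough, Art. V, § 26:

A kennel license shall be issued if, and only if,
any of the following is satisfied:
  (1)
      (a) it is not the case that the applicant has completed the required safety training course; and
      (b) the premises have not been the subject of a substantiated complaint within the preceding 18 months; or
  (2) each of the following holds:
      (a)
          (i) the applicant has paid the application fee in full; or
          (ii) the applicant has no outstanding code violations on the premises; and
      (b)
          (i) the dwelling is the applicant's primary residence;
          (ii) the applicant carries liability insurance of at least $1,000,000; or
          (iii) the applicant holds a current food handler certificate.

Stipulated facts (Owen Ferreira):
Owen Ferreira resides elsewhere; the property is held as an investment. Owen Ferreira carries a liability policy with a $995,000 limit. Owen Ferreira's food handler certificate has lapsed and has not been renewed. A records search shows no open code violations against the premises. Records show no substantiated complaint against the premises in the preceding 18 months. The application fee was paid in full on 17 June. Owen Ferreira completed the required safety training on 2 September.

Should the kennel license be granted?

No — denied.

(a) not (safety training) — not satisfied.
(b) no complaint in 18 mo. — satisfied.
(1) = F AND T = false.
(i) fee paid — satisfied.
(ii) no code violations — satisfied.
(a) = T OR T = true.
(i) primary residence — not met.
(ii) insurance ≥ $1,000,000 — not satisfied.
(iii) food handler cert. — not satisfied.
(b): F OR F OR F → false.
(2) = T AND F = false.
Overall: F OR F → false.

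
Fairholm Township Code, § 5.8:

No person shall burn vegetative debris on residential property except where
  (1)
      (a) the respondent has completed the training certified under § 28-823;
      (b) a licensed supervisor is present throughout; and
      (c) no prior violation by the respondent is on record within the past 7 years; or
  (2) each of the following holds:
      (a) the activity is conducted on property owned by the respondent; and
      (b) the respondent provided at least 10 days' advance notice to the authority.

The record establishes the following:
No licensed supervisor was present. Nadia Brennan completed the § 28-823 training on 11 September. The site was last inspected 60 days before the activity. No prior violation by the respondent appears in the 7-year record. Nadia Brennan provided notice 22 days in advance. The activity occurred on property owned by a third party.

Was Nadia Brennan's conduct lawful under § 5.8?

No — unlawful.

(a) training certified — holds.
(b) supervisor present — fails.
(c) no prior violation — holds.
(1): T AND F AND T → false.
(a) own property — fails.
(b) ≥10 days' notice — met.
So (2) is not satisfied (F AND T).
So Overall is not satisfied (F OR F).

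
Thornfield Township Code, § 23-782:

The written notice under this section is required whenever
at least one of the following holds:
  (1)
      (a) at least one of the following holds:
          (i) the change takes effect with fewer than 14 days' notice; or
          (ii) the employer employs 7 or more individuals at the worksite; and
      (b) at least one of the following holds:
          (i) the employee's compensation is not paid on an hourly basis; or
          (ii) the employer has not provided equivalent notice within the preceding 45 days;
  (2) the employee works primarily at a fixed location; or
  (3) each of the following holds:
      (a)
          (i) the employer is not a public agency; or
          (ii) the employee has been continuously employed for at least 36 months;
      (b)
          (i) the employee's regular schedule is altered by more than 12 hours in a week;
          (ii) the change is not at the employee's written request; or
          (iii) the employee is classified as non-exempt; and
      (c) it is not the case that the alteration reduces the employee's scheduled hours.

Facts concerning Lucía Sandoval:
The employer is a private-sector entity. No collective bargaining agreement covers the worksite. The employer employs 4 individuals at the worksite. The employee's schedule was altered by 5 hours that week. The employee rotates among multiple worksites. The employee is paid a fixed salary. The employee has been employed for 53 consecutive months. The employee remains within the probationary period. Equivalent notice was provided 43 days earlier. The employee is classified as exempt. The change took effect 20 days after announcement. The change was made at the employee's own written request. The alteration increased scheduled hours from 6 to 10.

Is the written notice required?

No — not required.

(i) < 14 days' notice — not satisfied.
(ii) ≥ 7 at site — fails.
So (a) is not satisfied (F OR F).
(i) not (hourly-paid) — satisfied.
(ii) no recent notice — not met.
So (b) is satisfied (T OR F).
(1): F AND T → false.
(2) fixed location — fails.
(i) not (public agency) — satisfied.
(ii) tenure ≥ 36 mo. — satisfied.
(a) = T OR T = true.
(i) schedule shift > 12h — not met.
(ii) not employee-requested — not met.
(iii) non-exempt — not met.
(b) = F OR F OR F = false.
(c) not (hours reduced) — met.
(3): T AND F AND T → false.
So Overall is not satisfied (F OR F OR F).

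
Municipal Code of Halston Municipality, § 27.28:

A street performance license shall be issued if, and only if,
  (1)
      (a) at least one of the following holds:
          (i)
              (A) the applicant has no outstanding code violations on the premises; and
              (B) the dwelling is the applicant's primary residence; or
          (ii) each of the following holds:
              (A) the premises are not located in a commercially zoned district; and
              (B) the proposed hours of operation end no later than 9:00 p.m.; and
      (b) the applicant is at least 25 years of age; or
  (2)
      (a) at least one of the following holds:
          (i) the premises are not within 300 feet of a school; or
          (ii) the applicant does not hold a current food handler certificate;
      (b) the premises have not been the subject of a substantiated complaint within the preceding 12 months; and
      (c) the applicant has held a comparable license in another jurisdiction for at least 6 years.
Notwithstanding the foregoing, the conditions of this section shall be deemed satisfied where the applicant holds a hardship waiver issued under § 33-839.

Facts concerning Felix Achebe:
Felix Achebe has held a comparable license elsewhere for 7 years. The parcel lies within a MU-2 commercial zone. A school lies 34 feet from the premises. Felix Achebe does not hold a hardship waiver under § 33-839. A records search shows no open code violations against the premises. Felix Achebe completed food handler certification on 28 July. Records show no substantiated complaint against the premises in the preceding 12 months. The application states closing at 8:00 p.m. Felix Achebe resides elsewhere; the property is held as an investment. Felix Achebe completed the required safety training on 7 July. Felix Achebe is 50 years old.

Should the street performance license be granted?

No — denied.

(A) no code violations — holds.
(B) primary residence — not met.
(i) = T AND F = false.
(A) not (commercially zoned) — not satisfied.
(B) closes by 9 p.m. — satisfied.
(ii): F AND T → false.
(a) = F OR F = false.
(b) age ≥ 25 — holds.
So (1) is not satisfied (F AND T).
(i) ≥300 ft from school — fails.
(ii) not (food handler cert.) — not satisfied.
(a): F OR F → false.
(b) no complaint in 12 mo. — met.
(c) prior license ≥ 6 yr — satisfied.
(2) = F AND T AND T = false.
So Overall is not satisfied (F OR F).
Exception (hardship waiver) — not satisfied.
Result: main false OR exception false → false.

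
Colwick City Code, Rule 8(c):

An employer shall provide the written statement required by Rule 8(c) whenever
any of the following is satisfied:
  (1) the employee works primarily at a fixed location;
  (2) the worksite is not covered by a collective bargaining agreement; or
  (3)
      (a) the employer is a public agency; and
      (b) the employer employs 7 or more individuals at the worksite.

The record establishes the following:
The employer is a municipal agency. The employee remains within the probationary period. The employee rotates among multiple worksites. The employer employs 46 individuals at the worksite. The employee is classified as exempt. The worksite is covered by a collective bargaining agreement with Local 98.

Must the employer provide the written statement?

Yes — required.

(1) fixed location — not met.
(2) no CBA — not met.
(a) public agency — holds.
(b) ≥ 7 at site — met.
(3): T AND T → true.
Overall = F OR F OR T = true.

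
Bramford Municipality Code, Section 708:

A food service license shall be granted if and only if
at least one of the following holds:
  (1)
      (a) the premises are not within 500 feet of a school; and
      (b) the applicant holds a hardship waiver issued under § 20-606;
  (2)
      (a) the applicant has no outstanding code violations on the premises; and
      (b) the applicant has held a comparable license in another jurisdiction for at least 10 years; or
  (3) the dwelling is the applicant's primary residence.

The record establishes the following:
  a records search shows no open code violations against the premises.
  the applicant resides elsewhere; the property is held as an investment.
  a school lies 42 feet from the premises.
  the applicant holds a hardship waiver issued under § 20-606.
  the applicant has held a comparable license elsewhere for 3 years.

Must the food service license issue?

No — denied.

(a) ≥500 ft from school — not satisfied.
(b) hardship waiver — met.
So (1) is not satisfied (F AND T).
(a) no code violations — satisfied.
(b) prior license ≥ 10 yr — fails.
(2): T AND F → false.
(3) primary residence — fails.
So Overall is not satisfied (F OR F OR F).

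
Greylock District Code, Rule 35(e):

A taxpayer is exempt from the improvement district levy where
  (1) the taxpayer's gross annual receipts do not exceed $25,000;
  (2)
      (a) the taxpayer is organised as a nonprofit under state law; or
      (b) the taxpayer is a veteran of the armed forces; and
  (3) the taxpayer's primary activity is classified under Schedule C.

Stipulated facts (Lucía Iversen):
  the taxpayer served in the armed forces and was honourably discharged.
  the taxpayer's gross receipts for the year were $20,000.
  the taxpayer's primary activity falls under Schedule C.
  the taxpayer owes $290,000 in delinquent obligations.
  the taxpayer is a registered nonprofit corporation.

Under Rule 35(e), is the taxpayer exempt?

Yes — exempt.

(1) receipts ≤ $25,000 — holds.
(a) nonprofit — met.
(b) veteran — satisfied.
(2) = T OR T = true.
(3) Schedule C activity — satisfied.
Overall = T AND T AND T = true.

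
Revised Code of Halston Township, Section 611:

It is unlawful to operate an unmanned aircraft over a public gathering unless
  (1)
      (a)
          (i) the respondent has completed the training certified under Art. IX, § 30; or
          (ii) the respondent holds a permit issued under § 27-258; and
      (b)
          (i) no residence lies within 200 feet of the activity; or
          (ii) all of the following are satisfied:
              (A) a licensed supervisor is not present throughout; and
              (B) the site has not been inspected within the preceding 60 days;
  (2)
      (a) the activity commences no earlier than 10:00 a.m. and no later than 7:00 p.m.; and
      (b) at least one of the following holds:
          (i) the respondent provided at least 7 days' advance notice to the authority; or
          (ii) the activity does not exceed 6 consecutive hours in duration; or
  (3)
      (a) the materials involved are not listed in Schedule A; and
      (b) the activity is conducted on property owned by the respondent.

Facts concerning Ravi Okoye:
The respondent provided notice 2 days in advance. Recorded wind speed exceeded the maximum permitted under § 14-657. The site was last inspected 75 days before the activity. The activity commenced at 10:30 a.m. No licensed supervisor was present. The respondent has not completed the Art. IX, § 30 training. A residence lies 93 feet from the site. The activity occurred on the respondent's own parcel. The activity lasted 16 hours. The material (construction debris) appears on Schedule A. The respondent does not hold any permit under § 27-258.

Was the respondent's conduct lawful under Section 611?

No — unlawful.

(i) training certified — not met.
(ii) holds permit — not satisfied.
(a): F OR F → false.
(i) no residence in 200 ft — fails.
(A) not (supervisor present) — holds.
(B) not (site inspected) — satisfied.
(ii): T AND T → true.
(b): F OR T → true.
(1) = F AND T = false.
(a) start within hours — holds.
(i) ≥7 days' notice — fails.
(ii) ≤ 6 hrs duration — fails.
(b): F OR F → false.
So (2) is not satisfied (T AND F).
(a) not (Schedule A material) — not met.
(b) own property — satisfied.
So (3) is not satisfied (F AND T).
So Overall is not satisfied (F OR F OR F).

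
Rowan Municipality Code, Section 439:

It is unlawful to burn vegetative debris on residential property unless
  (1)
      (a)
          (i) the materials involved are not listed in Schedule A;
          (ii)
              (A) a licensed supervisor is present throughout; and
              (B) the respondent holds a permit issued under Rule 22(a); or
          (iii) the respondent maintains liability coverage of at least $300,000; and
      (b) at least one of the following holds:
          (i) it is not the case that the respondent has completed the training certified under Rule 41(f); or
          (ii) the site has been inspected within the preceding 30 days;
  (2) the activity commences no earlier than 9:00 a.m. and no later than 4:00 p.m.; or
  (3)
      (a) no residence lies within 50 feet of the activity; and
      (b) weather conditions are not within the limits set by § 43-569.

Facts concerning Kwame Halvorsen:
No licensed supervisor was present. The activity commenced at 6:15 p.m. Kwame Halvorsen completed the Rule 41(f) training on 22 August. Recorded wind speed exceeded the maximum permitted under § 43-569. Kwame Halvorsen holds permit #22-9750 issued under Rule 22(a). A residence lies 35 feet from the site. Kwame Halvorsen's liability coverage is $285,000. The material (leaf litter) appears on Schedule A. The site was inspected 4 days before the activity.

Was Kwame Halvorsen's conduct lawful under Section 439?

(i) not (Schedule A material) — not satisfied.
(A) supervisor present — fails.
(B) holds permit — holds.
(ii): F AND T → false.
(iii) coverage ≥ $300,000 — not satisfied.
So (a) is not satisfied (F OR F OR F).
(i) not (training certified) — not met.
(ii) site inspected — satisfied.
(b): F OR T → true.
(1) = F AND T = false.
(2) start within hours — fails.
(a) no residence in 50 ft — not met.
(b) not (weather ok) — met.
So (3) is not satisfied (F AND T).
Overall: F OR F OR F → false.

No — unlawful.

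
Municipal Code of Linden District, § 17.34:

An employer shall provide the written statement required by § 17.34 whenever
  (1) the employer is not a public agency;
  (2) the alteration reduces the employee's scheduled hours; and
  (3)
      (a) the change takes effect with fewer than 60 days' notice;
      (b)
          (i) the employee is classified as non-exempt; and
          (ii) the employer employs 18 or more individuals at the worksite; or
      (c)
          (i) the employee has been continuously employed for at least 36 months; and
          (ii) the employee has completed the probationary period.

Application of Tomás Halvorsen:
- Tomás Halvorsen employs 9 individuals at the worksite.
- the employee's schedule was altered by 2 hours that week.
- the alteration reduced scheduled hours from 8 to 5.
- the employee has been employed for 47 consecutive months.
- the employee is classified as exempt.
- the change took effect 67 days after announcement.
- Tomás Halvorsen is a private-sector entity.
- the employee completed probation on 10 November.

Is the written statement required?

Yes — required.

(1) not (public agency) — satisfied.
(2) hours reduced — holds.
(a) < 60 days' notice — not satisfied.
(i) non-exempt — not satisfied.
(ii) ≥ 18 at site — not met.
(b) = F AND F = false.
(i) tenure ≥ 36 mo. — holds.
(ii) past probation — met.
(c): T AND T → true.
(3): F OR F OR T → true.
So Overall is satisfied (T AND T AND T).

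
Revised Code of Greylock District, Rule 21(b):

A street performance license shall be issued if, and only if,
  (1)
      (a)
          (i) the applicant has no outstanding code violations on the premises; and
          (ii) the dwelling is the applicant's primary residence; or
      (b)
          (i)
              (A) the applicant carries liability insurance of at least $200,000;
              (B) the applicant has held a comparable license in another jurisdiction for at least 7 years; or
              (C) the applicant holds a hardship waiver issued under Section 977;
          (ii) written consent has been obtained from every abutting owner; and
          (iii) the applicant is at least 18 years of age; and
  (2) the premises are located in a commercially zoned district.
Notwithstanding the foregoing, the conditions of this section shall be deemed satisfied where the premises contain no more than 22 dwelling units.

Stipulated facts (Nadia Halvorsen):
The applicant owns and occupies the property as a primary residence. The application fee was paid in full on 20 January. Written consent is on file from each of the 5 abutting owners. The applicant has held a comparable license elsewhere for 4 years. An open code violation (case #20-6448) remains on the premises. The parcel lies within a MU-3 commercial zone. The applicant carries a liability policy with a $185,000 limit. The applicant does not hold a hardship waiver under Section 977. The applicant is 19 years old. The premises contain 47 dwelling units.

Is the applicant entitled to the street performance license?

No — denied.

(i) no code violations — fails.
(ii) primary residence — met.
So (a) is not satisfied (F AND T).
(A) insurance ≥ $200,000 — not met.
(B) prior license ≥ 7 yr — not met.
(C) hardship waiver — fails.
(i) = F OR F OR F = false.
(ii) all abutters consent — met.
(iii) age ≥ 18 — satisfied.
So (b) is not satisfied (F AND T AND T).
(1) = F OR F = false.
(2) commercially zoned — satisfied.
Overall = F AND T = false.
Exception (≤ 22 units) — not satisfied.
Result: main false OR exception false → false.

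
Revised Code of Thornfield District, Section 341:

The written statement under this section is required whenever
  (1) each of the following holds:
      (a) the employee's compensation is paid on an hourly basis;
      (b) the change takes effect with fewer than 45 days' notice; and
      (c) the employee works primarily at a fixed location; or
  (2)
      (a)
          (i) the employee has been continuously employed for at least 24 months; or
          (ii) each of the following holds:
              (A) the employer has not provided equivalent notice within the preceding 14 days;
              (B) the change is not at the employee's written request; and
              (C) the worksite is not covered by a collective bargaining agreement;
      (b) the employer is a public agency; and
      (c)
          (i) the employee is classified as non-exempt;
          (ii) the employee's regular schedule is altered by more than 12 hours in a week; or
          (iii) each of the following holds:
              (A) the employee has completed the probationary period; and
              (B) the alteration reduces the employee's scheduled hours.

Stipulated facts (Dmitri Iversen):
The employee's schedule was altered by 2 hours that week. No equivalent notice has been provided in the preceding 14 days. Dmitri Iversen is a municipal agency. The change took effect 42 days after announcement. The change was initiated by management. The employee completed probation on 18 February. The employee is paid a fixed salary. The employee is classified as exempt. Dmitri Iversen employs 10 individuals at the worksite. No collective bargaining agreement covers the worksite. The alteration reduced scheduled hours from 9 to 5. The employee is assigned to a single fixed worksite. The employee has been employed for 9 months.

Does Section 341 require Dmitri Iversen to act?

(a) hourly-paid — fails.
(b) < 45 days' notice — satisfied.
(c) fixed location — holds.
(1): F AND T AND T → false.
(i) tenure ≥ 24 mo. — not met.
(A) no recent notice — holds.
(B) not employee-requested — holds.
(C) no CBA — met.
(ii): T AND T AND T → true.
(a) = F OR T = true.
(b) public agency — holds.
(i) non-exempt — fails.
(ii) schedule shift > 12h — not satisfied.
(A) past probation — met.
(B) hours reduced — satisfied.
So (iii) is satisfied (T AND T).
So (c) is satisfied (F OR F OR T).
(2) = T AND T AND T = true.
So Overall is satisfied (F OR T).

Yes — required.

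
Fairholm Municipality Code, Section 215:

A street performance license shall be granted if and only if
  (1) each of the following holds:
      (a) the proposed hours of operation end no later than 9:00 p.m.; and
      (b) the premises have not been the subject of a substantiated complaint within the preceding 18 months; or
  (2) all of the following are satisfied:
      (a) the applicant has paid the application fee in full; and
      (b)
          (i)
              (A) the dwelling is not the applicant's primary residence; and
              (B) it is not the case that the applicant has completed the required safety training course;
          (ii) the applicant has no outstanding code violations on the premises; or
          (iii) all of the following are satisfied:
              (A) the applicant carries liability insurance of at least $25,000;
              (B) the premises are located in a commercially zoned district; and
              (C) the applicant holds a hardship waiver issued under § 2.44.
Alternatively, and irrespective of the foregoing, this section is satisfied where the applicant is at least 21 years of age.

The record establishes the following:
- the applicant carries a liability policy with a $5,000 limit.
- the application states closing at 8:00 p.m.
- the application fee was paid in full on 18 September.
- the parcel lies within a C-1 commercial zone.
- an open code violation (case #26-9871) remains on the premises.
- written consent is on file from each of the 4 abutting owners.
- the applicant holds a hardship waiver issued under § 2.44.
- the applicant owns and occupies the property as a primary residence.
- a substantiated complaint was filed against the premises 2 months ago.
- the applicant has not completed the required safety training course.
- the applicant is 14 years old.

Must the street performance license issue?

(a) closes by 9 p.m. — holds.
(b) no complaint in 18 mo. — not met.
(1) = T AND F = false.
(a) fee paid — holds.
(A) not (primary residence) — not met.
(B) not (safety training) — holds.
(i): F AND T → false.
(ii) no code violations — fails.
(A) insurance ≥ $25,000 — not satisfied.
(B) commercially zoned — met.
(C) hardship waiver — met.
(iii) = F AND T AND T = false.
(b): F OR F OR F → false.
(2): T AND F → false.
Overall = F OR F = false.
Exception (age ≥ 21) — not satisfied.
Result: main false OR exception false → false.

No — denied.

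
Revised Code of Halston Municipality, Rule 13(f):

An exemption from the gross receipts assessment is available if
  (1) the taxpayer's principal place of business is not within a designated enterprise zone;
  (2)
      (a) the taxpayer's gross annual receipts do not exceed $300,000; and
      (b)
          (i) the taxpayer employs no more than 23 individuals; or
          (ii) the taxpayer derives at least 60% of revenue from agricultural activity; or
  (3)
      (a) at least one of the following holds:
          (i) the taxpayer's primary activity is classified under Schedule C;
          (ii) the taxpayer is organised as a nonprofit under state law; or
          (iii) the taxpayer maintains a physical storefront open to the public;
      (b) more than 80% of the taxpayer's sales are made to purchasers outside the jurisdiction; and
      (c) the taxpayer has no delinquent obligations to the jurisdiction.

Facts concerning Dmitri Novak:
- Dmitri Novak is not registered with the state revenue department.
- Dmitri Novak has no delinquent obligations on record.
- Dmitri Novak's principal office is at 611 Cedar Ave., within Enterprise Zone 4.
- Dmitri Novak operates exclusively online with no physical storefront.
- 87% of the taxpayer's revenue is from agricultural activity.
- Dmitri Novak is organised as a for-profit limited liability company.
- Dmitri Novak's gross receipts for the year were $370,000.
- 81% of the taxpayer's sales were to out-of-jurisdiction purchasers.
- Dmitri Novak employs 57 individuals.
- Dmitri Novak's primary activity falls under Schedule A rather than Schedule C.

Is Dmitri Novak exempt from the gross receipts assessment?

(1) not (in enterprise zone) — fails.
(a) receipts ≤ $300,000 — not met.
(i) ≤ 23 employees — fails.
(ii) ≥60% agricultural — satisfied.
(b): F OR T → true.
(2) = F AND T = false.
(i) Schedule C activity — fails.
(ii) nonprofit — not met.
(iii) has storefront — not met.
So (a) is not satisfied (F OR F OR F).
(b) >80% out-of-jur. sales — holds.
(c) no delinquency — holds.
So (3) is not satisfied (F AND T AND T).
So Overall is not satisfied (F OR F OR F).

No — not exempt.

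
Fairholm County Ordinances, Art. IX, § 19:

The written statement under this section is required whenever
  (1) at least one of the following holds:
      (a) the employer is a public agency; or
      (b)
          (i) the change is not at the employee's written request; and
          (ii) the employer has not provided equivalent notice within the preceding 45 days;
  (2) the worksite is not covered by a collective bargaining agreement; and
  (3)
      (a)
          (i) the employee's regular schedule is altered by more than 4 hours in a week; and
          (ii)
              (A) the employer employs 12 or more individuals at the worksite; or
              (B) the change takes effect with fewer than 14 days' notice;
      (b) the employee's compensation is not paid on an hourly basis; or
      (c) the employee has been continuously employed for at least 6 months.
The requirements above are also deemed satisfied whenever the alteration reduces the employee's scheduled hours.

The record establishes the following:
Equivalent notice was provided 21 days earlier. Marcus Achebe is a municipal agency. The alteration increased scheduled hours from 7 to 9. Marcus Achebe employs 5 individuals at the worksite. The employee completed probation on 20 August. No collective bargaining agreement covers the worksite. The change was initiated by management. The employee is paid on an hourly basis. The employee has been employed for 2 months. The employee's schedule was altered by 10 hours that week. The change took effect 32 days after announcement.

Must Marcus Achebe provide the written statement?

(a) public agency — holds.
(i) not employee-requested — holds.
(ii) no recent notice — fails.
So (b) is not satisfied (T AND F).
(1) = T OR F = true.
(2) no CBA — satisfied.
(i) schedule shift > 4h — met.
(A) ≥ 12 at site — not satisfied.
(B) < 14 days' notice — fails.
So (ii) is not satisfied (F OR F).
(a): T AND F → false.
(b) not (hourly-paid) — not met.
(c) tenure ≥ 6 mo. — not satisfied.
(3): F OR F OR F → false.
Overall: T AND T AND F → false.
Exception (hours reduced) — not satisfied.
Result: main false OR exception false → false.

No — not required.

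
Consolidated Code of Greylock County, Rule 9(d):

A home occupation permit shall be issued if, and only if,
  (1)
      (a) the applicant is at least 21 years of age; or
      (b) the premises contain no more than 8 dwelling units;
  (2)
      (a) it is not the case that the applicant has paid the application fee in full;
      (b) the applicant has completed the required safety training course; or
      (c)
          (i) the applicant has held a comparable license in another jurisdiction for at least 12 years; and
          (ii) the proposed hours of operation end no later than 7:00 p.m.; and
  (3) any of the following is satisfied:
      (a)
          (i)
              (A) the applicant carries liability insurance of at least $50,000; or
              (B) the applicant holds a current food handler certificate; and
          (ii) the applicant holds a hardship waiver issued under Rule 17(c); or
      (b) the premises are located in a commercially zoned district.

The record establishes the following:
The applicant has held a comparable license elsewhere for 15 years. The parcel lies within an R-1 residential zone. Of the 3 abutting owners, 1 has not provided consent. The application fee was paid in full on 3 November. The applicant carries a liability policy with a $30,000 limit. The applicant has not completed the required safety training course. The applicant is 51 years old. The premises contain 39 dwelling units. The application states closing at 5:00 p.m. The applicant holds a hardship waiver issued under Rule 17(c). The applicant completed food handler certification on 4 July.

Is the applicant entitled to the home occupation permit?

(a) age ≥ 21 — met.
(b) ≤ 8 units — not satisfied.
(1): T OR F → true.
(a) not (fee paid) — not satisfied.
(b) safety training — not met.
(i) prior license ≥ 12 yr — satisfied.
(ii) closes by 7 p.m. — satisfied.
(c) = T AND T = true.
(2) = F OR F OR T = true.
(A) insurance ≥ $50,000 — not met.
(B) food handler cert. — met.
(i) = F OR T = true.
(ii) hardship waiver — satisfied.
(a): T AND T → true.
(b) commercially zoned — fails.
(3) = T OR F = true.
So Overall is satisfied (T AND T AND T).

Yes — granted.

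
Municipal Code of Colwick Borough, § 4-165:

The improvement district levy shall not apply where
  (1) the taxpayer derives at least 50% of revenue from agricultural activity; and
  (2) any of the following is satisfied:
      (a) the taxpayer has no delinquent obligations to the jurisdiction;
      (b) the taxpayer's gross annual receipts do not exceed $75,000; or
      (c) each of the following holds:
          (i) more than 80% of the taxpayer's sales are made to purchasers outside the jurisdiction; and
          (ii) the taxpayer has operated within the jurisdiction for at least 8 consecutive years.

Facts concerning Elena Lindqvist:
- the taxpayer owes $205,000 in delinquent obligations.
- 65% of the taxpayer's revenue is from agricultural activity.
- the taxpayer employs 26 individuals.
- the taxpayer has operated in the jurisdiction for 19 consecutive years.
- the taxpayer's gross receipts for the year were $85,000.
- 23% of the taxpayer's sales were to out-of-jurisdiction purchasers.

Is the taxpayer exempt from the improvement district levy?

No — not exempt.

(1) ≥50% agricultural — satisfied.
(a) no delinquency — not met.
(b) receipts ≤ $75,000 — not met.
(i) >80% out-of-jur. sales — not satisfied.
(ii) ≥ 8 yrs in jurisdiction — met.
So (c) is not satisfied (F AND T).
(2) = F OR F OR F = false.
Overall: T AND F → false.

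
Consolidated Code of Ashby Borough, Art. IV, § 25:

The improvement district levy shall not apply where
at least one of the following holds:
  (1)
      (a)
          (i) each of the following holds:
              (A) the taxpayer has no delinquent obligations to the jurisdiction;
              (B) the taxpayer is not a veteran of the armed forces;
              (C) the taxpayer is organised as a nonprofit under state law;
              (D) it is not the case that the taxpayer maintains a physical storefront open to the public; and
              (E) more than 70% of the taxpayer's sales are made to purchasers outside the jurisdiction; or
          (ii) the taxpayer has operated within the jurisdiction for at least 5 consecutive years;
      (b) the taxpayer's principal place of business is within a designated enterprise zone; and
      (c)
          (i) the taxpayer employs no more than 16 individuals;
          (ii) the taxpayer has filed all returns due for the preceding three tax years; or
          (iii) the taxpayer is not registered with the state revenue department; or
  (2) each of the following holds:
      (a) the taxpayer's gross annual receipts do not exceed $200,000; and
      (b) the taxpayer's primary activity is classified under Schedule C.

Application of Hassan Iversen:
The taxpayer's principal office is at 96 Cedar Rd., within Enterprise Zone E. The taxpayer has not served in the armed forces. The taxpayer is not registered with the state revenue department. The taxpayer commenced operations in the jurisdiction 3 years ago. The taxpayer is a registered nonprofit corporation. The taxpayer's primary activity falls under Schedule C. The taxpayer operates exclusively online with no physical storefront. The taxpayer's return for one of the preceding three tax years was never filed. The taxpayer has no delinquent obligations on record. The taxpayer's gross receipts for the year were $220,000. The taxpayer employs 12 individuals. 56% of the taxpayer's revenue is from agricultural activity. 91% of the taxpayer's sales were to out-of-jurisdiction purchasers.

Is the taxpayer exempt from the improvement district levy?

(A) no delinquency — satisfied.
(B) not (veteran) — holds.
(C) nonprofit — satisfied.
(D) not (has storefront) — met.
(E) >70% out-of-jur. sales — met.
So (i) is satisfied (T AND T AND T AND T AND T).
(ii) ≥ 5 yrs in jurisdiction — fails.
So (a) is satisfied (T OR F).
(b) in enterprise zone — holds.
(i) ≤ 16 employees — met.
(ii) returns current — fails.
(iii) not (state-registered) — met.
(c): T OR F OR T → true.
(1): T AND T AND T → true.
(a) receipts ≤ $200,000 — fails.
(b) Schedule C activity — satisfied.
(2): F AND T → false.
Overall: T OR F → true.

Yes — exempt.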